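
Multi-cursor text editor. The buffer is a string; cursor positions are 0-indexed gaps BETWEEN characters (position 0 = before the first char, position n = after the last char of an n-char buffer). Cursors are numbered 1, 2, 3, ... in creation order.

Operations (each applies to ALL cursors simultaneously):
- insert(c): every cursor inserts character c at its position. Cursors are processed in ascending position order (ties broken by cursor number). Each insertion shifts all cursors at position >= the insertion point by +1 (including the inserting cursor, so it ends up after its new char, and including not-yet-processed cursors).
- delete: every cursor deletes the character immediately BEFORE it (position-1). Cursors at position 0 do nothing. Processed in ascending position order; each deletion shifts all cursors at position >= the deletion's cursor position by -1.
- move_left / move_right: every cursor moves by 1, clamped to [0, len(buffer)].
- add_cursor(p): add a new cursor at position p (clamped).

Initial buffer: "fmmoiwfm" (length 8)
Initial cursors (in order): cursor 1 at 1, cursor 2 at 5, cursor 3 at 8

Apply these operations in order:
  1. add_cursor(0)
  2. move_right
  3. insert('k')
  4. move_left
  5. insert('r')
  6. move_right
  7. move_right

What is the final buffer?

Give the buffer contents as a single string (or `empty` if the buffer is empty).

After op 1 (add_cursor(0)): buffer="fmmoiwfm" (len 8), cursors c4@0 c1@1 c2@5 c3@8, authorship ........
After op 2 (move_right): buffer="fmmoiwfm" (len 8), cursors c4@1 c1@2 c2@6 c3@8, authorship ........
After op 3 (insert('k')): buffer="fkmkmoiwkfmk" (len 12), cursors c4@2 c1@4 c2@9 c3@12, authorship .4.1....2..3
After op 4 (move_left): buffer="fkmkmoiwkfmk" (len 12), cursors c4@1 c1@3 c2@8 c3@11, authorship .4.1....2..3
After op 5 (insert('r')): buffer="frkmrkmoiwrkfmrk" (len 16), cursors c4@2 c1@5 c2@11 c3@15, authorship .44.11....22..33
After op 6 (move_right): buffer="frkmrkmoiwrkfmrk" (len 16), cursors c4@3 c1@6 c2@12 c3@16, authorship .44.11....22..33
After op 7 (move_right): buffer="frkmrkmoiwrkfmrk" (len 16), cursors c4@4 c1@7 c2@13 c3@16, authorship .44.11....22..33

Answer: frkmrkmoiwrkfmrk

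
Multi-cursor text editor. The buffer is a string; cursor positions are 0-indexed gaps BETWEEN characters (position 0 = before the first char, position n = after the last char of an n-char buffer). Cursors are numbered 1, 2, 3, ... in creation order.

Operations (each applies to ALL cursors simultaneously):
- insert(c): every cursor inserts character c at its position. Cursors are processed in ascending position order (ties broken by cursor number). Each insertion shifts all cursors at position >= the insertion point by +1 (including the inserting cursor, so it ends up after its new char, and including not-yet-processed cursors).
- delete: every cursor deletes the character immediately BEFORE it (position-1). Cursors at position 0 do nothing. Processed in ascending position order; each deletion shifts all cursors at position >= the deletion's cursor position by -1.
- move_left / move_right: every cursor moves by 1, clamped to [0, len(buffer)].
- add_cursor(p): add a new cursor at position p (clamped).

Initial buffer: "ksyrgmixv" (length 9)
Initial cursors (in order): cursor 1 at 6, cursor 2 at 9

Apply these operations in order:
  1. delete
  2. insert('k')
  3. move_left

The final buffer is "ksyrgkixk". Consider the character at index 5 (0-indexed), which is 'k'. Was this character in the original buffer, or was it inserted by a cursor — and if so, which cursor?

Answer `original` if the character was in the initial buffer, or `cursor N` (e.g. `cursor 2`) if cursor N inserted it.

Answer: cursor 1

Derivation:
After op 1 (delete): buffer="ksyrgix" (len 7), cursors c1@5 c2@7, authorship .......
After op 2 (insert('k')): buffer="ksyrgkixk" (len 9), cursors c1@6 c2@9, authorship .....1..2
After op 3 (move_left): buffer="ksyrgkixk" (len 9), cursors c1@5 c2@8, authorship .....1..2
Authorship (.=original, N=cursor N): . . . . . 1 . . 2
Index 5: author = 1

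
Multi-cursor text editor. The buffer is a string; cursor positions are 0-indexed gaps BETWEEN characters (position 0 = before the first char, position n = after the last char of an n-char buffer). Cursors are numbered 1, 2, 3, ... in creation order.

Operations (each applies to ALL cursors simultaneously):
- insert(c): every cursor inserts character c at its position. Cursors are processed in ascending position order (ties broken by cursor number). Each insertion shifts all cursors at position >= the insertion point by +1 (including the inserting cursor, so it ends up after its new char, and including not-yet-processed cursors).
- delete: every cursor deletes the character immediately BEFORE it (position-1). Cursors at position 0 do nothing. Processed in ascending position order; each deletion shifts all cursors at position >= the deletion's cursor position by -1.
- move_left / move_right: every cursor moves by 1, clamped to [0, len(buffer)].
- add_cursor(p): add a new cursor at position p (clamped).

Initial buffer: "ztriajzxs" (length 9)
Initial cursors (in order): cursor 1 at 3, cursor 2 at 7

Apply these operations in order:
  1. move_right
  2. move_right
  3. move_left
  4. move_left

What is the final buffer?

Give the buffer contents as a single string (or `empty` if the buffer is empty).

Answer: ztriajzxs

Derivation:
After op 1 (move_right): buffer="ztriajzxs" (len 9), cursors c1@4 c2@8, authorship .........
After op 2 (move_right): buffer="ztriajzxs" (len 9), cursors c1@5 c2@9, authorship .........
After op 3 (move_left): buffer="ztriajzxs" (len 9), cursors c1@4 c2@8, authorship .........
After op 4 (move_left): buffer="ztriajzxs" (len 9), cursors c1@3 c2@7, authorship .........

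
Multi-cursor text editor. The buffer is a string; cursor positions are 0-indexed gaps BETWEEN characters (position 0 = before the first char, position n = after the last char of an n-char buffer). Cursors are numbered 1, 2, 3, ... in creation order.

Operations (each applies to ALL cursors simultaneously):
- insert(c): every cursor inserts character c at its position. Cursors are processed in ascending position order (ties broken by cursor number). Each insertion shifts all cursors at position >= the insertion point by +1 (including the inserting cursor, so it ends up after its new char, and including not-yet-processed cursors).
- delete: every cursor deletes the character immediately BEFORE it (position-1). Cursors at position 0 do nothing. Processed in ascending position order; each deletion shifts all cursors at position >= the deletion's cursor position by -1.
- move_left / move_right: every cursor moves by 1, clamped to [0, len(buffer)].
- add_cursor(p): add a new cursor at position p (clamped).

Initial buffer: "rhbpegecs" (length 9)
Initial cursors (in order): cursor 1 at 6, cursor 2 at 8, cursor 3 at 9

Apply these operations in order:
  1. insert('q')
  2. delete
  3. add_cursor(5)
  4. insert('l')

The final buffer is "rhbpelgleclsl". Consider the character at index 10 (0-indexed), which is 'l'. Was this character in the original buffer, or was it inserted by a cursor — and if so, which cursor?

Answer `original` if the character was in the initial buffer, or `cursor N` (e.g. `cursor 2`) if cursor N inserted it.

Answer: cursor 2

Derivation:
After op 1 (insert('q')): buffer="rhbpegqecqsq" (len 12), cursors c1@7 c2@10 c3@12, authorship ......1..2.3
After op 2 (delete): buffer="rhbpegecs" (len 9), cursors c1@6 c2@8 c3@9, authorship .........
After op 3 (add_cursor(5)): buffer="rhbpegecs" (len 9), cursors c4@5 c1@6 c2@8 c3@9, authorship .........
After op 4 (insert('l')): buffer="rhbpelgleclsl" (len 13), cursors c4@6 c1@8 c2@11 c3@13, authorship .....4.1..2.3
Authorship (.=original, N=cursor N): . . . . . 4 . 1 . . 2 . 3
Index 10: author = 2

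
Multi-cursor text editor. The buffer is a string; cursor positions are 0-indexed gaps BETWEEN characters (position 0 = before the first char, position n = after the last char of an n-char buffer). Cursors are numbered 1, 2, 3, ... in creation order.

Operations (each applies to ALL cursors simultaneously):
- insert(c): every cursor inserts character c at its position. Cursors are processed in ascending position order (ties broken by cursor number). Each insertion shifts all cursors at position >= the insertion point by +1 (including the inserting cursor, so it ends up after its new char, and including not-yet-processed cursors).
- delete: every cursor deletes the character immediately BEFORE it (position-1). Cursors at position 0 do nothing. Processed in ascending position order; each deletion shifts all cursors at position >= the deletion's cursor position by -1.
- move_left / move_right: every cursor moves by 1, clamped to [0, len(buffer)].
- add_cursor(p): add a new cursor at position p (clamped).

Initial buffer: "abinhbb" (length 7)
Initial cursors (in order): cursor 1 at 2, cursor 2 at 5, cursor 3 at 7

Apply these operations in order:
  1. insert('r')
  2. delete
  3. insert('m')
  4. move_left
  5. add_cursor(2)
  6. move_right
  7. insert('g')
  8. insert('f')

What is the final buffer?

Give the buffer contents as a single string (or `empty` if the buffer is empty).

Answer: abmggffinhmgfbbmgf

Derivation:
After op 1 (insert('r')): buffer="abrinhrbbr" (len 10), cursors c1@3 c2@7 c3@10, authorship ..1...2..3
After op 2 (delete): buffer="abinhbb" (len 7), cursors c1@2 c2@5 c3@7, authorship .......
After op 3 (insert('m')): buffer="abminhmbbm" (len 10), cursors c1@3 c2@7 c3@10, authorship ..1...2..3
After op 4 (move_left): buffer="abminhmbbm" (len 10), cursors c1@2 c2@6 c3@9, authorship ..1...2..3
After op 5 (add_cursor(2)): buffer="abminhmbbm" (len 10), cursors c1@2 c4@2 c2@6 c3@9, authorship ..1...2..3
After op 6 (move_right): buffer="abminhmbbm" (len 10), cursors c1@3 c4@3 c2@7 c3@10, authorship ..1...2..3
After op 7 (insert('g')): buffer="abmgginhmgbbmg" (len 14), cursors c1@5 c4@5 c2@10 c3@14, authorship ..114...22..33
After op 8 (insert('f')): buffer="abmggffinhmgfbbmgf" (len 18), cursors c1@7 c4@7 c2@13 c3@18, authorship ..11414...222..333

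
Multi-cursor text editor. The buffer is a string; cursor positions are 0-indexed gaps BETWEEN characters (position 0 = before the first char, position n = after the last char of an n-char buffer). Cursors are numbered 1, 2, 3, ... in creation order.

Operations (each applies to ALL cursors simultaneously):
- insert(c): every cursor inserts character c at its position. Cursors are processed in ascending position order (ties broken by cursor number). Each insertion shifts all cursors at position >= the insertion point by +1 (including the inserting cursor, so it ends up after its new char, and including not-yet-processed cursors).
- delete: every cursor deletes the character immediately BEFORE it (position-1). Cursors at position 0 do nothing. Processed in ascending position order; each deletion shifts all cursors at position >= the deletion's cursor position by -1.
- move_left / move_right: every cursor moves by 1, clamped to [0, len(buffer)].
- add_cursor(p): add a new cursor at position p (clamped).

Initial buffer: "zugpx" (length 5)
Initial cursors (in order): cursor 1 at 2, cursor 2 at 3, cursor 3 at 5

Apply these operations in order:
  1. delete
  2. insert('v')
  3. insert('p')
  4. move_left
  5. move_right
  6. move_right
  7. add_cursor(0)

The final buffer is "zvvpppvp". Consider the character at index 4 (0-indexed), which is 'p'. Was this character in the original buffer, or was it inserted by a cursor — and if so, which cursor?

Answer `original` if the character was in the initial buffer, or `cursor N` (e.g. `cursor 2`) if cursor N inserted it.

After op 1 (delete): buffer="zp" (len 2), cursors c1@1 c2@1 c3@2, authorship ..
After op 2 (insert('v')): buffer="zvvpv" (len 5), cursors c1@3 c2@3 c3@5, authorship .12.3
After op 3 (insert('p')): buffer="zvvpppvp" (len 8), cursors c1@5 c2@5 c3@8, authorship .1212.33
After op 4 (move_left): buffer="zvvpppvp" (len 8), cursors c1@4 c2@4 c3@7, authorship .1212.33
After op 5 (move_right): buffer="zvvpppvp" (len 8), cursors c1@5 c2@5 c3@8, authorship .1212.33
After op 6 (move_right): buffer="zvvpppvp" (len 8), cursors c1@6 c2@6 c3@8, authorship .1212.33
After op 7 (add_cursor(0)): buffer="zvvpppvp" (len 8), cursors c4@0 c1@6 c2@6 c3@8, authorship .1212.33
Authorship (.=original, N=cursor N): . 1 2 1 2 . 3 3
Index 4: author = 2

Answer: cursor 2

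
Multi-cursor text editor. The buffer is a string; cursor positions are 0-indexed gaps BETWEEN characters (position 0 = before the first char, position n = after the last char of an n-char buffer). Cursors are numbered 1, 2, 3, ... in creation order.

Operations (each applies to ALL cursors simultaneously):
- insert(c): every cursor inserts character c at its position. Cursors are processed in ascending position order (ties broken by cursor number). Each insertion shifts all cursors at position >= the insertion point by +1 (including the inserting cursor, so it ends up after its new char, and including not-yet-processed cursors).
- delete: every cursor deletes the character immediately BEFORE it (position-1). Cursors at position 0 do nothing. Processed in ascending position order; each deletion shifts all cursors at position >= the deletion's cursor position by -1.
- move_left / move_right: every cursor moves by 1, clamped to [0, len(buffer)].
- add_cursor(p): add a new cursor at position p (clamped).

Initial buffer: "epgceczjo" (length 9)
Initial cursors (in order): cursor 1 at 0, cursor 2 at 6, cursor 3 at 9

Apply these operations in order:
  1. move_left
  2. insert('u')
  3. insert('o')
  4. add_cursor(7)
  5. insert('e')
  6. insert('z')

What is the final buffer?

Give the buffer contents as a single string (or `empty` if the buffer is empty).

After op 1 (move_left): buffer="epgceczjo" (len 9), cursors c1@0 c2@5 c3@8, authorship .........
After op 2 (insert('u')): buffer="uepgceuczjuo" (len 12), cursors c1@1 c2@7 c3@11, authorship 1.....2...3.
After op 3 (insert('o')): buffer="uoepgceuoczjuoo" (len 15), cursors c1@2 c2@9 c3@14, authorship 11.....22...33.
After op 4 (add_cursor(7)): buffer="uoepgceuoczjuoo" (len 15), cursors c1@2 c4@7 c2@9 c3@14, authorship 11.....22...33.
After op 5 (insert('e')): buffer="uoeepgceeuoeczjuoeo" (len 19), cursors c1@3 c4@9 c2@12 c3@18, authorship 111.....4222...333.
After op 6 (insert('z')): buffer="uoezepgceezuoezczjuoezo" (len 23), cursors c1@4 c4@11 c2@15 c3@22, authorship 1111.....442222...3333.

Answer: uoezepgceezuoezczjuoezo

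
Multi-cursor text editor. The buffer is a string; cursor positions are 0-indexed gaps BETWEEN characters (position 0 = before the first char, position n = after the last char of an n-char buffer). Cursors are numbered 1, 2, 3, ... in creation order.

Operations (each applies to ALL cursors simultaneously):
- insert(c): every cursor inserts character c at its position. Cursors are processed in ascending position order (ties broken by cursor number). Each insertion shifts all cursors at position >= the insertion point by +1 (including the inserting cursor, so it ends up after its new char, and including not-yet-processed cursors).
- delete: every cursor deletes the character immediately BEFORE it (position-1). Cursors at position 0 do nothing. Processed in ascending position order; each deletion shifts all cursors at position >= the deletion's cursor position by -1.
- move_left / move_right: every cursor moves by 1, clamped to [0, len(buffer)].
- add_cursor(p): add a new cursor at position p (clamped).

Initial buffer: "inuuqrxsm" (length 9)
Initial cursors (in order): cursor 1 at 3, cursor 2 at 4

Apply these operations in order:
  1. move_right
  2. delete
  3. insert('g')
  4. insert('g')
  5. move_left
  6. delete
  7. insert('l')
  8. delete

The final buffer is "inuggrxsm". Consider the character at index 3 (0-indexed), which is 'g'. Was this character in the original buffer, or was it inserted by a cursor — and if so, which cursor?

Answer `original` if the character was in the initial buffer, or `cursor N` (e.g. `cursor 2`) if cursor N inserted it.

After op 1 (move_right): buffer="inuuqrxsm" (len 9), cursors c1@4 c2@5, authorship .........
After op 2 (delete): buffer="inurxsm" (len 7), cursors c1@3 c2@3, authorship .......
After op 3 (insert('g')): buffer="inuggrxsm" (len 9), cursors c1@5 c2@5, authorship ...12....
After op 4 (insert('g')): buffer="inuggggrxsm" (len 11), cursors c1@7 c2@7, authorship ...1212....
After op 5 (move_left): buffer="inuggggrxsm" (len 11), cursors c1@6 c2@6, authorship ...1212....
After op 6 (delete): buffer="inuggrxsm" (len 9), cursors c1@4 c2@4, authorship ...12....
After op 7 (insert('l')): buffer="inugllgrxsm" (len 11), cursors c1@6 c2@6, authorship ...1122....
After op 8 (delete): buffer="inuggrxsm" (len 9), cursors c1@4 c2@4, authorship ...12....
Authorship (.=original, N=cursor N): . . . 1 2 . . . .
Index 3: author = 1

Answer: cursor 1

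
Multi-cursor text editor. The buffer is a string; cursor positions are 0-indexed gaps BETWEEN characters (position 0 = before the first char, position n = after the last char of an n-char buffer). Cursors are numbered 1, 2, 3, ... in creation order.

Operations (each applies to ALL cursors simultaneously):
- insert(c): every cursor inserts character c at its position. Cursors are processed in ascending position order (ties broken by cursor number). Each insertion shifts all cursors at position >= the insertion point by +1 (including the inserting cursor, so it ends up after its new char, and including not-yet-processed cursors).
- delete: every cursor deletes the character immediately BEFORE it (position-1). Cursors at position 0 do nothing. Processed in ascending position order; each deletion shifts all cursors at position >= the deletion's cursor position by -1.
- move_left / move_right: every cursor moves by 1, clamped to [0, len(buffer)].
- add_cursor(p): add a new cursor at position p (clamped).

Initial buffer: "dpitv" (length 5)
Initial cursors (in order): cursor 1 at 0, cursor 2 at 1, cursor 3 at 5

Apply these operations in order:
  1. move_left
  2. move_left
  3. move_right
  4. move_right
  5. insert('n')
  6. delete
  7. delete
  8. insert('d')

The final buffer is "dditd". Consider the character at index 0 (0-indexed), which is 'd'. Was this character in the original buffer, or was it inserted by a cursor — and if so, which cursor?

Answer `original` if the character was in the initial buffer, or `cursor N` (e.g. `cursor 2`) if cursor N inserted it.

Answer: cursor 1

Derivation:
After op 1 (move_left): buffer="dpitv" (len 5), cursors c1@0 c2@0 c3@4, authorship .....
After op 2 (move_left): buffer="dpitv" (len 5), cursors c1@0 c2@0 c3@3, authorship .....
After op 3 (move_right): buffer="dpitv" (len 5), cursors c1@1 c2@1 c3@4, authorship .....
After op 4 (move_right): buffer="dpitv" (len 5), cursors c1@2 c2@2 c3@5, authorship .....
After op 5 (insert('n')): buffer="dpnnitvn" (len 8), cursors c1@4 c2@4 c3@8, authorship ..12...3
After op 6 (delete): buffer="dpitv" (len 5), cursors c1@2 c2@2 c3@5, authorship .....
After op 7 (delete): buffer="it" (len 2), cursors c1@0 c2@0 c3@2, authorship ..
After op 8 (insert('d')): buffer="dditd" (len 5), cursors c1@2 c2@2 c3@5, authorship 12..3
Authorship (.=original, N=cursor N): 1 2 . . 3
Index 0: author = 1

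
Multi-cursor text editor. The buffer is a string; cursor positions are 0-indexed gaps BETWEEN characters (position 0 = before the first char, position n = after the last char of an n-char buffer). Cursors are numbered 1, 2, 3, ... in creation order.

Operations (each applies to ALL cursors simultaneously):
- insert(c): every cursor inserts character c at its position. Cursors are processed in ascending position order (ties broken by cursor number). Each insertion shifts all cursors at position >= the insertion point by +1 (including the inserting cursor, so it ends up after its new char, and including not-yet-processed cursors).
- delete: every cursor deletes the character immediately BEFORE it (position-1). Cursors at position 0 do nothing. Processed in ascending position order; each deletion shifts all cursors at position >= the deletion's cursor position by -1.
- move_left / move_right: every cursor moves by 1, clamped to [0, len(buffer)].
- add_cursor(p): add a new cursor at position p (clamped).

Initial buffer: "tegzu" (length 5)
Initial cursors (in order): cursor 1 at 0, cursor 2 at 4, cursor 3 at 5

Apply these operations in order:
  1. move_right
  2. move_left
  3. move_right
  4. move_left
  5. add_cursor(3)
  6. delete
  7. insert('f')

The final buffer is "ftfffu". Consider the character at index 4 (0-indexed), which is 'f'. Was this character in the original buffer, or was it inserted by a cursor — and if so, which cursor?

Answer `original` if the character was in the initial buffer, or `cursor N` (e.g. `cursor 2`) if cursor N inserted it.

After op 1 (move_right): buffer="tegzu" (len 5), cursors c1@1 c2@5 c3@5, authorship .....
After op 2 (move_left): buffer="tegzu" (len 5), cursors c1@0 c2@4 c3@4, authorship .....
After op 3 (move_right): buffer="tegzu" (len 5), cursors c1@1 c2@5 c3@5, authorship .....
After op 4 (move_left): buffer="tegzu" (len 5), cursors c1@0 c2@4 c3@4, authorship .....
After op 5 (add_cursor(3)): buffer="tegzu" (len 5), cursors c1@0 c4@3 c2@4 c3@4, authorship .....
After op 6 (delete): buffer="tu" (len 2), cursors c1@0 c2@1 c3@1 c4@1, authorship ..
After op 7 (insert('f')): buffer="ftfffu" (len 6), cursors c1@1 c2@5 c3@5 c4@5, authorship 1.234.
Authorship (.=original, N=cursor N): 1 . 2 3 4 .
Index 4: author = 4

Answer: cursor 4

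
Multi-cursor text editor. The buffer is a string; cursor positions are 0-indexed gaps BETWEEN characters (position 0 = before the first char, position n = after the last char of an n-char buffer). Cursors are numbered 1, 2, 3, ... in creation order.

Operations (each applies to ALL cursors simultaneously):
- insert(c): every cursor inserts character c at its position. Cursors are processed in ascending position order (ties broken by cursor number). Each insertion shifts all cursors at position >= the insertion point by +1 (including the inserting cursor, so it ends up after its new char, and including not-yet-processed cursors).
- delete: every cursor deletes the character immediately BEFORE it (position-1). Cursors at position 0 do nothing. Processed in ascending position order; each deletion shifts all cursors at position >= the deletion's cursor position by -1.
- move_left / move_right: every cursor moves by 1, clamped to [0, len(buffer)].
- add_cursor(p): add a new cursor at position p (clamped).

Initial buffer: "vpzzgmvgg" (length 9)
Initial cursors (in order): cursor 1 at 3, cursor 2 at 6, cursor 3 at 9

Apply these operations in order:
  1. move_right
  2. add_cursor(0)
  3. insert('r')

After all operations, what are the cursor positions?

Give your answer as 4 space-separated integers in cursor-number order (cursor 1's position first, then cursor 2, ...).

After op 1 (move_right): buffer="vpzzgmvgg" (len 9), cursors c1@4 c2@7 c3@9, authorship .........
After op 2 (add_cursor(0)): buffer="vpzzgmvgg" (len 9), cursors c4@0 c1@4 c2@7 c3@9, authorship .........
After op 3 (insert('r')): buffer="rvpzzrgmvrggr" (len 13), cursors c4@1 c1@6 c2@10 c3@13, authorship 4....1...2..3

Answer: 6 10 13 1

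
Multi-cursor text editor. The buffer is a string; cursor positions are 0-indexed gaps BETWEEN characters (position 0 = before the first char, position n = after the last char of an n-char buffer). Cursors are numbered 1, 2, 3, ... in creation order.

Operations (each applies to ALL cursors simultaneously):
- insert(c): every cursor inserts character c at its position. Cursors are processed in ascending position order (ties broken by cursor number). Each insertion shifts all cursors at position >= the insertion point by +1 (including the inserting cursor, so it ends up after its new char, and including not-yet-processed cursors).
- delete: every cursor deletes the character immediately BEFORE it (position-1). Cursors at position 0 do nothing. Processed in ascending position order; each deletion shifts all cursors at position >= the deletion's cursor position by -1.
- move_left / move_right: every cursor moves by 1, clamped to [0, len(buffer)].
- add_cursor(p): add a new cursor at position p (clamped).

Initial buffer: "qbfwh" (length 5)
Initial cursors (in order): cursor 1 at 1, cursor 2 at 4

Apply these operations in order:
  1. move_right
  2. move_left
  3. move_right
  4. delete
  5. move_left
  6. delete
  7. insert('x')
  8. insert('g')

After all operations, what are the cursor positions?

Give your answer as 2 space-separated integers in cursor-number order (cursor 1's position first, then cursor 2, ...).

After op 1 (move_right): buffer="qbfwh" (len 5), cursors c1@2 c2@5, authorship .....
After op 2 (move_left): buffer="qbfwh" (len 5), cursors c1@1 c2@4, authorship .....
After op 3 (move_right): buffer="qbfwh" (len 5), cursors c1@2 c2@5, authorship .....
After op 4 (delete): buffer="qfw" (len 3), cursors c1@1 c2@3, authorship ...
After op 5 (move_left): buffer="qfw" (len 3), cursors c1@0 c2@2, authorship ...
After op 6 (delete): buffer="qw" (len 2), cursors c1@0 c2@1, authorship ..
After op 7 (insert('x')): buffer="xqxw" (len 4), cursors c1@1 c2@3, authorship 1.2.
After op 8 (insert('g')): buffer="xgqxgw" (len 6), cursors c1@2 c2@5, authorship 11.22.

Answer: 2 5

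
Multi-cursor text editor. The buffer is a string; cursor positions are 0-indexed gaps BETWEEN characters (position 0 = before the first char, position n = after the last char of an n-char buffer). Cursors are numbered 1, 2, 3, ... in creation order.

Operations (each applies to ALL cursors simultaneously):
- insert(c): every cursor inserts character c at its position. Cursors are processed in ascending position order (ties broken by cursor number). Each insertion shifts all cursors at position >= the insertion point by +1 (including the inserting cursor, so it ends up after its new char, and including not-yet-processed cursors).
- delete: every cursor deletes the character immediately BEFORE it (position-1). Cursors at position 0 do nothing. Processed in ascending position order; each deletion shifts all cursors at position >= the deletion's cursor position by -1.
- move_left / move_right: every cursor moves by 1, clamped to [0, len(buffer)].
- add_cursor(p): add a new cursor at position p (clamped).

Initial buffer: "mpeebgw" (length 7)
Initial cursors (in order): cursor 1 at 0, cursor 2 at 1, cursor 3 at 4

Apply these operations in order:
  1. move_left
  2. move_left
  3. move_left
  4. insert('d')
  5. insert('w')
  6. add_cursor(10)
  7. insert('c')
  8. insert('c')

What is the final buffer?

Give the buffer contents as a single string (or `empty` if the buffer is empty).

Answer: ddwwccccmdwccpeeccbgw

Derivation:
After op 1 (move_left): buffer="mpeebgw" (len 7), cursors c1@0 c2@0 c3@3, authorship .......
After op 2 (move_left): buffer="mpeebgw" (len 7), cursors c1@0 c2@0 c3@2, authorship .......
After op 3 (move_left): buffer="mpeebgw" (len 7), cursors c1@0 c2@0 c3@1, authorship .......
After op 4 (insert('d')): buffer="ddmdpeebgw" (len 10), cursors c1@2 c2@2 c3@4, authorship 12.3......
After op 5 (insert('w')): buffer="ddwwmdwpeebgw" (len 13), cursors c1@4 c2@4 c3@7, authorship 1212.33......
After op 6 (add_cursor(10)): buffer="ddwwmdwpeebgw" (len 13), cursors c1@4 c2@4 c3@7 c4@10, authorship 1212.33......
After op 7 (insert('c')): buffer="ddwwccmdwcpeecbgw" (len 17), cursors c1@6 c2@6 c3@10 c4@14, authorship 121212.333...4...
After op 8 (insert('c')): buffer="ddwwccccmdwccpeeccbgw" (len 21), cursors c1@8 c2@8 c3@13 c4@18, authorship 12121212.3333...44...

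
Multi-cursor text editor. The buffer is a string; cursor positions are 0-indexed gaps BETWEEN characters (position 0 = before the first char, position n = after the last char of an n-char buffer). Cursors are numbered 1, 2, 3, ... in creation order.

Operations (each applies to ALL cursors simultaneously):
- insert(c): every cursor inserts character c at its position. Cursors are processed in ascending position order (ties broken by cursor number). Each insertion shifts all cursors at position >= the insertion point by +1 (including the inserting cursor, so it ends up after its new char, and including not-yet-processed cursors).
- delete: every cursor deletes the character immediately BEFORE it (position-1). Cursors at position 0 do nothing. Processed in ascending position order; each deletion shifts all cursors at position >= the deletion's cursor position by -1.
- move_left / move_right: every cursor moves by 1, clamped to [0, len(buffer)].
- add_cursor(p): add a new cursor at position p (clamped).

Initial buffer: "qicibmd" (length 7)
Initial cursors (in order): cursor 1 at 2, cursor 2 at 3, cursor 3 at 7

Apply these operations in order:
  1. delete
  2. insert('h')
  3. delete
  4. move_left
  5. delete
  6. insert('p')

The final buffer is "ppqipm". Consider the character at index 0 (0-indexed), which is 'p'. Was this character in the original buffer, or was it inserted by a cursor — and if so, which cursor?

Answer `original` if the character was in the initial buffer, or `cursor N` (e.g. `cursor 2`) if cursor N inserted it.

After op 1 (delete): buffer="qibm" (len 4), cursors c1@1 c2@1 c3@4, authorship ....
After op 2 (insert('h')): buffer="qhhibmh" (len 7), cursors c1@3 c2@3 c3@7, authorship .12...3
After op 3 (delete): buffer="qibm" (len 4), cursors c1@1 c2@1 c3@4, authorship ....
After op 4 (move_left): buffer="qibm" (len 4), cursors c1@0 c2@0 c3@3, authorship ....
After op 5 (delete): buffer="qim" (len 3), cursors c1@0 c2@0 c3@2, authorship ...
After op 6 (insert('p')): buffer="ppqipm" (len 6), cursors c1@2 c2@2 c3@5, authorship 12..3.
Authorship (.=original, N=cursor N): 1 2 . . 3 .
Index 0: author = 1

Answer: cursor 1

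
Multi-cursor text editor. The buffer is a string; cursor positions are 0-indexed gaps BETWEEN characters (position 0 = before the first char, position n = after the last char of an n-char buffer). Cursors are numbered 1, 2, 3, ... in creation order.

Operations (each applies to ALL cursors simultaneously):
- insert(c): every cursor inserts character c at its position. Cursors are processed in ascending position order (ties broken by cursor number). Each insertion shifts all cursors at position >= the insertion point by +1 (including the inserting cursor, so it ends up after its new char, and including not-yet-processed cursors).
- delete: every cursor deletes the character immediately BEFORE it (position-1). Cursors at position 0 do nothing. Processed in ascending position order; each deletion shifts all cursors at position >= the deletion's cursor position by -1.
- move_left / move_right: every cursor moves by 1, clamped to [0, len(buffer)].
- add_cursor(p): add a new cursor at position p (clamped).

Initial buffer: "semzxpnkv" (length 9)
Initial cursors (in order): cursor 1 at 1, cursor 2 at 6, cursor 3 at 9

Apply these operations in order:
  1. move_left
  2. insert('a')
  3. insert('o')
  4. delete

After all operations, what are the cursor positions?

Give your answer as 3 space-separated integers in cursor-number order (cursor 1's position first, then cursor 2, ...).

Answer: 1 7 11

Derivation:
After op 1 (move_left): buffer="semzxpnkv" (len 9), cursors c1@0 c2@5 c3@8, authorship .........
After op 2 (insert('a')): buffer="asemzxapnkav" (len 12), cursors c1@1 c2@7 c3@11, authorship 1.....2...3.
After op 3 (insert('o')): buffer="aosemzxaopnkaov" (len 15), cursors c1@2 c2@9 c3@14, authorship 11.....22...33.
After op 4 (delete): buffer="asemzxapnkav" (len 12), cursors c1@1 c2@7 c3@11, authorship 1.....2...3.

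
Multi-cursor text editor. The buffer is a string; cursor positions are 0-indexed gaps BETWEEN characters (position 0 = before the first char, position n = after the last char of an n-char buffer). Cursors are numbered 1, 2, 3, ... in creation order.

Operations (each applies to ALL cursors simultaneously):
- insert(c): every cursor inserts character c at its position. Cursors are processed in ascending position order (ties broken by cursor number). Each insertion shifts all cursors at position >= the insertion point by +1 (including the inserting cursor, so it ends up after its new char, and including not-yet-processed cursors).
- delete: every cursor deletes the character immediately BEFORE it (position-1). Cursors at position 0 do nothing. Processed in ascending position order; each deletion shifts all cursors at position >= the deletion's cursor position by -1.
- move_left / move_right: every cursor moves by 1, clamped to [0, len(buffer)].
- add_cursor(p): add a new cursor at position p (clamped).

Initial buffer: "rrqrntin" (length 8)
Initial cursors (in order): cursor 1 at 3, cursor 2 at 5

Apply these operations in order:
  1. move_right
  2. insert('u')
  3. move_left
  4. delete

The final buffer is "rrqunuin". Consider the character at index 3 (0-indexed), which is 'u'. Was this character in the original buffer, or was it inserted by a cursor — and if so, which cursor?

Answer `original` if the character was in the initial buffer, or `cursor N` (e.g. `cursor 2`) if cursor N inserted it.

Answer: cursor 1

Derivation:
After op 1 (move_right): buffer="rrqrntin" (len 8), cursors c1@4 c2@6, authorship ........
After op 2 (insert('u')): buffer="rrqruntuin" (len 10), cursors c1@5 c2@8, authorship ....1..2..
After op 3 (move_left): buffer="rrqruntuin" (len 10), cursors c1@4 c2@7, authorship ....1..2..
After op 4 (delete): buffer="rrqunuin" (len 8), cursors c1@3 c2@5, authorship ...1.2..
Authorship (.=original, N=cursor N): . . . 1 . 2 . .
Index 3: author = 1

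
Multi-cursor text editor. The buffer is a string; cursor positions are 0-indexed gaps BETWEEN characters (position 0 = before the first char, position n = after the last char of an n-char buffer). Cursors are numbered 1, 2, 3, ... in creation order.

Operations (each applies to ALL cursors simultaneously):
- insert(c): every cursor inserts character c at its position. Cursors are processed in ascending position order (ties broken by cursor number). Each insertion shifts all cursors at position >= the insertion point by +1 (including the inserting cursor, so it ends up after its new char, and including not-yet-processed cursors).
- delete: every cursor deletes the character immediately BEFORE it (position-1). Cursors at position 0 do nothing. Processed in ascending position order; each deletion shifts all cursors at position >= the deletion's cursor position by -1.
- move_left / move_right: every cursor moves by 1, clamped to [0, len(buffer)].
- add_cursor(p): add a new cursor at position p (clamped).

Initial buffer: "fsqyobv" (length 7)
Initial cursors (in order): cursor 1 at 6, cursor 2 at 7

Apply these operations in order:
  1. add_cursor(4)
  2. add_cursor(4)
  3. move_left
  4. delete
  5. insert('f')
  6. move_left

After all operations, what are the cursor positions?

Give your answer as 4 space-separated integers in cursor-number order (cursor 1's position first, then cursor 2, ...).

Answer: 5 5 2 2

Derivation:
After op 1 (add_cursor(4)): buffer="fsqyobv" (len 7), cursors c3@4 c1@6 c2@7, authorship .......
After op 2 (add_cursor(4)): buffer="fsqyobv" (len 7), cursors c3@4 c4@4 c1@6 c2@7, authorship .......
After op 3 (move_left): buffer="fsqyobv" (len 7), cursors c3@3 c4@3 c1@5 c2@6, authorship .......
After op 4 (delete): buffer="fyv" (len 3), cursors c3@1 c4@1 c1@2 c2@2, authorship ...
After op 5 (insert('f')): buffer="fffyffv" (len 7), cursors c3@3 c4@3 c1@6 c2@6, authorship .34.12.
After op 6 (move_left): buffer="fffyffv" (len 7), cursors c3@2 c4@2 c1@5 c2@5, authorship .34.12.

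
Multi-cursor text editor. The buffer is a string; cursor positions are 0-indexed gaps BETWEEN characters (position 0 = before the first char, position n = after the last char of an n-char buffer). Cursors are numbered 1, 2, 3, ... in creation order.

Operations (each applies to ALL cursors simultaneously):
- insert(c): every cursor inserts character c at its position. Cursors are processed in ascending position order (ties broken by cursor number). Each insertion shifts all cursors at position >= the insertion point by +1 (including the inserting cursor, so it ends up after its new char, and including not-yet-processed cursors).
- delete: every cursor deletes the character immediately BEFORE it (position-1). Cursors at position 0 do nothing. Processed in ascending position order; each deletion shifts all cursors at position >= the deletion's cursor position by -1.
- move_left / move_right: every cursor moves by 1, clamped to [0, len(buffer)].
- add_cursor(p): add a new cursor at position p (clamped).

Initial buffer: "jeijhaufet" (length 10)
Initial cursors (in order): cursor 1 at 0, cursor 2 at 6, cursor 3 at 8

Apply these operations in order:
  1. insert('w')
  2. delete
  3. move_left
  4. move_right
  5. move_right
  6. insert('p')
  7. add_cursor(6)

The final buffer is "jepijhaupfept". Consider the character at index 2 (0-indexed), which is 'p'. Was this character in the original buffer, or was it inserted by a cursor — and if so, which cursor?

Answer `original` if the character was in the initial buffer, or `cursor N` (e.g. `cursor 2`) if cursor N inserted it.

After op 1 (insert('w')): buffer="wjeijhawufwet" (len 13), cursors c1@1 c2@8 c3@11, authorship 1......2..3..
After op 2 (delete): buffer="jeijhaufet" (len 10), cursors c1@0 c2@6 c3@8, authorship ..........
After op 3 (move_left): buffer="jeijhaufet" (len 10), cursors c1@0 c2@5 c3@7, authorship ..........
After op 4 (move_right): buffer="jeijhaufet" (len 10), cursors c1@1 c2@6 c3@8, authorship ..........
After op 5 (move_right): buffer="jeijhaufet" (len 10), cursors c1@2 c2@7 c3@9, authorship ..........
After op 6 (insert('p')): buffer="jepijhaupfept" (len 13), cursors c1@3 c2@9 c3@12, authorship ..1.....2..3.
After op 7 (add_cursor(6)): buffer="jepijhaupfept" (len 13), cursors c1@3 c4@6 c2@9 c3@12, authorship ..1.....2..3.
Authorship (.=original, N=cursor N): . . 1 . . . . . 2 . . 3 .
Index 2: author = 1

Answer: cursor 1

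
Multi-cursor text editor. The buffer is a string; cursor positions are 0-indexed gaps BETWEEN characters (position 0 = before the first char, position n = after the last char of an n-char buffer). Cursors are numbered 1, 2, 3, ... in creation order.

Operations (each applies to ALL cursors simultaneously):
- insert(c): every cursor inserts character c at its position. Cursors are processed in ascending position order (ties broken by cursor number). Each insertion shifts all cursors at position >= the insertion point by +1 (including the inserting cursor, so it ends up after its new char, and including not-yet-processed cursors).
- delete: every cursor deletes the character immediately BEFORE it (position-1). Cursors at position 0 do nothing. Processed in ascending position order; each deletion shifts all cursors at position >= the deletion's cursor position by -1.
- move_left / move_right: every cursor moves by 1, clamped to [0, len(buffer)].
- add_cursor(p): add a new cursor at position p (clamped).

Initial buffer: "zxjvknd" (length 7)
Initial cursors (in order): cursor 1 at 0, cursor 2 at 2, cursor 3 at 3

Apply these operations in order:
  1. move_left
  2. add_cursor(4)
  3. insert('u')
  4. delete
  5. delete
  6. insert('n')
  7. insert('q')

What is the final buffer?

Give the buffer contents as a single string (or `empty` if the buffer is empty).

After op 1 (move_left): buffer="zxjvknd" (len 7), cursors c1@0 c2@1 c3@2, authorship .......
After op 2 (add_cursor(4)): buffer="zxjvknd" (len 7), cursors c1@0 c2@1 c3@2 c4@4, authorship .......
After op 3 (insert('u')): buffer="uzuxujvuknd" (len 11), cursors c1@1 c2@3 c3@5 c4@8, authorship 1.2.3..4...
After op 4 (delete): buffer="zxjvknd" (len 7), cursors c1@0 c2@1 c3@2 c4@4, authorship .......
After op 5 (delete): buffer="jknd" (len 4), cursors c1@0 c2@0 c3@0 c4@1, authorship ....
After op 6 (insert('n')): buffer="nnnjnknd" (len 8), cursors c1@3 c2@3 c3@3 c4@5, authorship 123.4...
After op 7 (insert('q')): buffer="nnnqqqjnqknd" (len 12), cursors c1@6 c2@6 c3@6 c4@9, authorship 123123.44...

Answer: nnnqqqjnqknd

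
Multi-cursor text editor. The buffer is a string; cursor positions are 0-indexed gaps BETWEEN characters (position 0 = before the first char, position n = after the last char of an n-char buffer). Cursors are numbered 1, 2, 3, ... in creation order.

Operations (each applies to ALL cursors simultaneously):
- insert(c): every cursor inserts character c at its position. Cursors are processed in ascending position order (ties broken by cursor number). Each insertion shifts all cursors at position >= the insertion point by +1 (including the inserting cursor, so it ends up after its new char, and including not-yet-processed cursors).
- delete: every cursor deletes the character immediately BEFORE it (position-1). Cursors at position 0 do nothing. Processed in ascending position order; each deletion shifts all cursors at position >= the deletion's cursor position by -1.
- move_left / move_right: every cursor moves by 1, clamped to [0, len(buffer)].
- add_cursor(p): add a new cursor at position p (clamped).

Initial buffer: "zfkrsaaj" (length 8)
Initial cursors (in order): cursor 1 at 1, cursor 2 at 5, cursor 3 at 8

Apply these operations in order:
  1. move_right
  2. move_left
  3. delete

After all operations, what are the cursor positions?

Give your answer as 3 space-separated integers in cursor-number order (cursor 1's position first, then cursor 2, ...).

Answer: 0 3 4

Derivation:
After op 1 (move_right): buffer="zfkrsaaj" (len 8), cursors c1@2 c2@6 c3@8, authorship ........
After op 2 (move_left): buffer="zfkrsaaj" (len 8), cursors c1@1 c2@5 c3@7, authorship ........
After op 3 (delete): buffer="fkraj" (len 5), cursors c1@0 c2@3 c3@4, authorship .....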